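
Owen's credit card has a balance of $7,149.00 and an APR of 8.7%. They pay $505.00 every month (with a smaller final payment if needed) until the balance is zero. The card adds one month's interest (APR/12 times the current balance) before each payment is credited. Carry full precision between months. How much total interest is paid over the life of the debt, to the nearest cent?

$421.40

Monthly rate r = 8.7%/12 = 0.725% = 0.00725.
Payoff takes n = ⌈−ln(1 − rB₀/P)/ln(1+r)⌉ = ⌈14.991⌉ = 15 payments; the last is $500.40.
Total paid = 14·$505.00 + $500.40 = $7,570.40.
Total interest = total paid − principal = $7,570.40 − $7,149.00 = $421.40.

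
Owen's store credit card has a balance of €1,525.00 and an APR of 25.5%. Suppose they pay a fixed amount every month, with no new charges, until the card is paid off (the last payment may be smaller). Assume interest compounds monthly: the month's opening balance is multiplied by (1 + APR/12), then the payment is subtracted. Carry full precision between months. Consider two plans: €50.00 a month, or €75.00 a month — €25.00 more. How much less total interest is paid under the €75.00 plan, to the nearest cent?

Monthly rate r = 25.5%/12 = 2.125% = 0.02125.
At €50.00/mo: n = ⌈−ln(1 − rB₀/P)/ln(1+r)⌉ = 50 payments (last €33.73); total interest = total paid − €1,525.00 = €958.73.
At €75.00/mo: 27 payments (last €68.08); total interest €493.08.
Interest saved = €958.73 − €493.08 = €465.65.

€465.65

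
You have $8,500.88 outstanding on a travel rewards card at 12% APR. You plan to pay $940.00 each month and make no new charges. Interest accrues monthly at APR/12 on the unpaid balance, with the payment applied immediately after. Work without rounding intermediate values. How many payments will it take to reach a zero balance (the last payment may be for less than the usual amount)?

10 months

Monthly rate r = 12%/12 = 1% = 0.01.
Recurrence: B ← B·(1+r) − $940.00.
Month 1: interest $85.01; balance after payment $7,645.89.
Month 2: interest $76.46; balance after payment $6,782.35.
Closed form: n = −ln(1 − rB₀/P)/ln(1+r) = −ln(0.90957)/ln(1.01) ≈ 9.526, so the balance reaches zero during payment 10.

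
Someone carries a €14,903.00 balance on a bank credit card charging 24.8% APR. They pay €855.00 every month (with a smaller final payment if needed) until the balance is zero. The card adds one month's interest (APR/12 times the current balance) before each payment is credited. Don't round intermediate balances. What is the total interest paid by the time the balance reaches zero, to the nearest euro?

€3,767

Monthly rate r = 24.8%/12 = 2.06667% = 0.0206667.
Payoff takes n = ⌈−ln(1 − rB₀/P)/ln(1+r)⌉ = ⌈21.834⌉ = 22 payments; the last is €714.60.
Total paid = 21·€855.00 + €714.60 = €18,669.60.
Total interest = total paid − principal = €18,669.60 − €14,903.00 = €3,766.60.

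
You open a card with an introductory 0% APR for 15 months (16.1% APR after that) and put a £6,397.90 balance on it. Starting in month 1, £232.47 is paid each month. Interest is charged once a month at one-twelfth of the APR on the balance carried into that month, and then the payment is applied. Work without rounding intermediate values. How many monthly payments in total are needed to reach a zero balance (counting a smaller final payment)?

29 months

Promo months 1–15 at r₀ = 0%/12 = 0; months 16+ at r₁ = 16.1%/12 = 0.0134167.
After month 15 (no interest yet): B = £6,397.90 − 15·£232.47 = £2,910.85.
Then at r₁ with £232.47/mo: n₂ = −ln(1 − r₁·B/P)/ln(1+r₁) ≈ 13.80 → 14 more payments.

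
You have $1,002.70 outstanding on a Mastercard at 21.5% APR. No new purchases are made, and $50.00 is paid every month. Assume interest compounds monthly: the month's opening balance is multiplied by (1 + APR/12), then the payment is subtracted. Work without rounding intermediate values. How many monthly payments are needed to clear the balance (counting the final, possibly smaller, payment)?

Monthly rate r = 21.5%/12 = 1.79167% = 0.0179167.
Recurrence: B ← B·(1+r) − $50.00.
Month 1: interest $17.97; balance after payment $970.67.
Month 2: interest $17.39; balance after payment $938.06.
Closed form: n = −ln(1 − rB₀/P)/ln(1+r) = −ln(0.6407)/ln(1.01792) ≈ 25.070, so the balance reaches zero during payment 26.

26 payments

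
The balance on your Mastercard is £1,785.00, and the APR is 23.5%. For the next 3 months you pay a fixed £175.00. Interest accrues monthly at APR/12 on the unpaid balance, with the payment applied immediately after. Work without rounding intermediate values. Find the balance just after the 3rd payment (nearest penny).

£1,356.59

Monthly rate r = 23.5%/12 = 1.95833% = 0.0195833.
Each month: B ← B·(1+r) − £175.00.
Month 1: interest £34.96; balance after payment £1,644.96.
Month 2: interest £32.21; balance after payment £1,502.17.
Month 3: interest £29.42; balance after payment £1,356.59.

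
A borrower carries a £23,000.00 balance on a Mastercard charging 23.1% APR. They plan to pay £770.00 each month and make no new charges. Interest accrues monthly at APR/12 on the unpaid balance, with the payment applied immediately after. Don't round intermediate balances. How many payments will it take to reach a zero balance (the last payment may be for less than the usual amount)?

45 payments

Monthly rate r = 23.1%/12 = 1.925% = 0.01925.
Recurrence: B ← B·(1+r) − £770.00.
Month 1: interest £442.75; balance after payment £22,672.75.
Month 2: interest £436.45; balance after payment £22,339.20.
Closed form: n = −ln(1 − rB₀/P)/ln(1+r) = −ln(0.425)/ln(1.01925) ≈ 44.877, so the balance reaches zero during payment 45.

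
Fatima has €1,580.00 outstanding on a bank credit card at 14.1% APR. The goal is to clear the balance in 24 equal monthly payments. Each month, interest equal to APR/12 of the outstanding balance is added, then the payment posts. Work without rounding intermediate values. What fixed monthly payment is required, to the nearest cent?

Monthly rate r = 14.1%/12 = 1.175% = 0.01175.
Level-payment amortization: P = B₀·r / (1 − (1+r)^(−n)) = 1580.00·0.01175 / (1 − 1.01175^(−24)).
Denominator 1 − (1+r)^(−24) = 0.244485356.
P = 18.565 / 0.244485356 ≈ 75.94.

€75.94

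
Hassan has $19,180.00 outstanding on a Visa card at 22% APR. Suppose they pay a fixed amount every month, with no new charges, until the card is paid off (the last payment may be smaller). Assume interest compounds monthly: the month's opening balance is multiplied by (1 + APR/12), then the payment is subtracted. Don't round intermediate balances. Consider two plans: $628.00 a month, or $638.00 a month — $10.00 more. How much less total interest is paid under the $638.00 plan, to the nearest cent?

$242.00

Monthly rate r = 22%/12 = 1.83333% = 0.0183333.
At $628.00/mo: n = ⌈−ln(1 − rB₀/P)/ln(1+r)⌉ = 46 payments (last $114.33); total interest = total paid − $19,180.00 = $9,194.33.
At $638.00/mo: 45 payments (last $60.33); total interest $8,952.33.
Interest saved = $9,194.33 − $8,952.33 = $242.00.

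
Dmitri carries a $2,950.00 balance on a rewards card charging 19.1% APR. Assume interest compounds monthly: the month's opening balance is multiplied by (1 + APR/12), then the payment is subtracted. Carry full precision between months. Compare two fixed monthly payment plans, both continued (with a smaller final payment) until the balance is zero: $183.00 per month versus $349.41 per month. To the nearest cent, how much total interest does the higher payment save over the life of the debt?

$242.77

Monthly rate r = 19.1%/12 = 1.59167% = 0.0159167.
At $183.00/mo: n = ⌈−ln(1 − rB₀/P)/ln(1+r)⌉ = 19 payments (last $142.22); total interest = total paid − $2,950.00 = $486.22.
At $349.41/mo: 10 payments (last $48.76); total interest $243.45.
Interest saved = $486.22 − $243.45 = $242.77.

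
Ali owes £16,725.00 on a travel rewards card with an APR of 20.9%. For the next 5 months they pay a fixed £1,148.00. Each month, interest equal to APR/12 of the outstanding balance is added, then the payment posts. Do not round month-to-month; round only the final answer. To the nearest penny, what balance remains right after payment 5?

£12,289.64

Monthly rate r = 20.9%/12 = 1.74167% = 0.0174167.
Each month: B ← B·(1+r) − £1,148.00.
Month 1: interest £291.29; balance after payment £15,868.29.
Month 2: interest £276.37; balance after payment £14,996.67.
Month 3: interest £261.19; balance after payment £14,109.86.
Month 4: interest £245.75; balance after payment £13,207.61.
Month 5: interest £230.03; balance after payment £12,289.64.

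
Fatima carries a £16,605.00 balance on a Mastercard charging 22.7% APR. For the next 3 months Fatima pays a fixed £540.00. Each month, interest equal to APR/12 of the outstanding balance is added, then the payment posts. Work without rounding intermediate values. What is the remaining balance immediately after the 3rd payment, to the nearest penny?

£15,914.43

Monthly rate r = 22.7%/12 = 1.89167% = 0.0189167.
Each month: B ← B·(1+r) − £540.00.
Month 1: interest £314.11; balance after payment £16,379.11.
Month 2: interest £309.84; balance after payment £16,148.95.
Month 3: interest £305.48; balance after payment £15,914.43.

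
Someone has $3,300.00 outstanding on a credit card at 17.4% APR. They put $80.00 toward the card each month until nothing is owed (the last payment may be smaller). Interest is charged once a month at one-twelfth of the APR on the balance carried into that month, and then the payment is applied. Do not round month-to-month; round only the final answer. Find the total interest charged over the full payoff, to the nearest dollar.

$1,766

Monthly rate r = 17.4%/12 = 1.45% = 0.0145.
Payoff takes n = ⌈−ln(1 − rB₀/P)/ln(1+r)⌉ = ⌈63.325⌉ = 64 payments; the last is $26.10.
Total paid = 63·$80.00 + $26.10 = $5,066.10.
Total interest = total paid − principal = $5,066.10 − $3,300.00 = $1,766.10.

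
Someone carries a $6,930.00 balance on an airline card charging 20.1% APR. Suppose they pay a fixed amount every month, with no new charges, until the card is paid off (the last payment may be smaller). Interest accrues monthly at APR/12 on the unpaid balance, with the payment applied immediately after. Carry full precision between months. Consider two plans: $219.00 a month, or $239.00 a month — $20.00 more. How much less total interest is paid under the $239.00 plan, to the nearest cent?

Monthly rate r = 20.1%/12 = 1.675% = 0.01675.
At $219.00/mo: n = ⌈−ln(1 − rB₀/P)/ln(1+r)⌉ = 46 payments (last $100.50); total interest = total paid − $6,930.00 = $3,025.50.
At $239.00/mo: 41 payments (last $6.66); total interest $2,636.66.
Interest saved = $3,025.50 − $2,636.66 = $388.84.

$388.84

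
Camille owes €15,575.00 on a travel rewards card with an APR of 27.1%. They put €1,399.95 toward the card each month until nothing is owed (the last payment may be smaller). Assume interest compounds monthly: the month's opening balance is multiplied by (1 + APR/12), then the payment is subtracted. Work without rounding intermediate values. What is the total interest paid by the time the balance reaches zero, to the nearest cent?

Monthly rate r = 27.1%/12 = 2.25833% = 0.0225833.
Payoff takes n = ⌈−ln(1 − rB₀/P)/ln(1+r)⌉ = ⌈12.957⌉ = 13 payments; the last is €1,339.84.
Total paid = 12·€1,399.95 + €1,339.84 = €18,139.24.
Total interest = total paid − principal = €18,139.24 − €15,575.00 = €2,564.24.

€2,564.24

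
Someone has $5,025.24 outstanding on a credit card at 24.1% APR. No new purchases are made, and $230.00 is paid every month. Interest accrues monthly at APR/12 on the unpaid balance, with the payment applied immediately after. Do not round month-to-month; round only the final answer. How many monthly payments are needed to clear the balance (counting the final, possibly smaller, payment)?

30 payments

Monthly rate r = 24.1%/12 = 2.00833% = 0.0200833.
Recurrence: B ← B·(1+r) − $230.00.
Month 1: interest $100.92; balance after payment $4,896.16.
Month 2: interest $98.33; balance after payment $4,764.49.
Closed form: n = −ln(1 − rB₀/P)/ln(1+r) = −ln(0.5612)/ln(1.02008) ≈ 29.052, so the balance reaches zero during payment 30.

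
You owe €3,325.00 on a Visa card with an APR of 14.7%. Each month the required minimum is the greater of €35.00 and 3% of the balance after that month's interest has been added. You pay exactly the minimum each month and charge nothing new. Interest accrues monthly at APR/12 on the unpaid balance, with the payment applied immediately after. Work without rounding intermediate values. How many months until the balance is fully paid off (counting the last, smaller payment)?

Monthly rate r = 14.7%/12 = 1.225% = 0.01225.
While 3% of the post-interest balance exceeds €35.00, each month B ← (B·(1+r))·(1 − 0.03), i.e. B shrinks by the factor (1+r)·0.97 = 0.98188.
This holds for months 1–58. Entering month 59 the balance is €1,151.45; 3% of the post-interest balance is now below €35.00, so the flat €35.00 minimum applies from here.
From month 59 a fixed €35.00 at rate r clears €1,151.45 in 43 more payments. Total: 58 + 43 = 101 months.

101 months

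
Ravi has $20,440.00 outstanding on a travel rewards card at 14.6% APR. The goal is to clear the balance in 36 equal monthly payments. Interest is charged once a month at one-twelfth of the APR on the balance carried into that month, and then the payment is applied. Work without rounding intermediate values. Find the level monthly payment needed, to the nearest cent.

Monthly rate r = 14.6%/12 = 1.21667% = 0.0121667.
Level-payment amortization: P = B₀·r / (1 − (1+r)^(−n)) = 20440.00·0.0121667 / (1 − 1.01217^(−36)).
Denominator 1 − (1+r)^(−36) = 0.352966311.
P = 248.687 / 0.352966311 ≈ 704.56.

$704.56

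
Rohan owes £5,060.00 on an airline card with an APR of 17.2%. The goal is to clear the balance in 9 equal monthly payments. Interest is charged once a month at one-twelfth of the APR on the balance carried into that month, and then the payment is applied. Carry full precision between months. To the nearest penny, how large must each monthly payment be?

Monthly rate r = 17.2%/12 = 1.43333% = 0.0143333.
Level-payment amortization: P = B₀·r / (1 − (1+r)^(−n)) = 5060.00·0.0143333 / (1 − 1.01433^(−9)).
Denominator 1 − (1+r)^(−9) = 0.120220737.
P = 72.5267 / 0.120220737 ≈ 603.28.

£603.28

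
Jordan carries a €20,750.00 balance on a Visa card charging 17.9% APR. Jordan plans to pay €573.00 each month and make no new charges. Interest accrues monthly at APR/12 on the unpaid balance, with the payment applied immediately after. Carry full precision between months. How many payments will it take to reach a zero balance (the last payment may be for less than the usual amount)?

Monthly rate r = 17.9%/12 = 1.49167% = 0.0149167.
Recurrence: B ← B·(1+r) − €573.00.
Month 1: interest €309.52; balance after payment €20,486.52.
Month 2: interest €305.59; balance after payment €20,219.11.
Closed form: n = −ln(1 − rB₀/P)/ln(1+r) = −ln(0.45982)/ln(1.01492) ≈ 52.471, so the balance reaches zero during payment 53.

53 payments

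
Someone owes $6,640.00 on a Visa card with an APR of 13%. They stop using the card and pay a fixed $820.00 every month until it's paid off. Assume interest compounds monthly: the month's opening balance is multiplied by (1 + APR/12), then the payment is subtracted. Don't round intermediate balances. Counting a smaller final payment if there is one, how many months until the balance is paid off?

9 payments

Monthly rate r = 13%/12 = 1.08333% = 0.0108333.
Recurrence: B ← B·(1+r) − $820.00.
Month 1: interest $71.93; balance after payment $5,891.93.
Month 2: interest $63.83; balance after payment $5,135.76.
Closed form: n = −ln(1 − rB₀/P)/ln(1+r) = −ln(0.91228)/ln(1.01083) ≈ 8.521, so the balance reaches zero during payment 9.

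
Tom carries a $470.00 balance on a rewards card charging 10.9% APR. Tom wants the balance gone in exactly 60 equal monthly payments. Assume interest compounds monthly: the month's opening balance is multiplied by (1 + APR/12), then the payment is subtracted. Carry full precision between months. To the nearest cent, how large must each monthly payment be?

Monthly rate r = 10.9%/12 = 0.908333% = 0.00908333.
Level-payment amortization: P = B₀·r / (1 − (1+r)^(−n)) = 470.00·0.00908333 / (1 − 1.00908^(−60)).
Denominator 1 − (1+r)^(−60) = 0.418729863.
P = 4.26917 / 0.418729863 ≈ 10.20.

$10.20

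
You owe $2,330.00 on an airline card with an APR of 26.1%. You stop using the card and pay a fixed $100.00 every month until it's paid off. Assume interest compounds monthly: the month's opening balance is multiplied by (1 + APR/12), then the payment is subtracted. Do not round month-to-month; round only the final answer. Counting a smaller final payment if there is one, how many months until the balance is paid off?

33 payments

Monthly rate r = 26.1%/12 = 2.175% = 0.02175.
Recurrence: B ← B·(1+r) − $100.00.
Month 1: interest $50.68; balance after payment $2,280.68.
Month 2: interest $49.60; balance after payment $2,230.28.
Closed form: n = −ln(1 − rB₀/P)/ln(1+r) = −ln(0.49323)/ln(1.02175) ≈ 32.848, so the balance reaches zero during payment 33.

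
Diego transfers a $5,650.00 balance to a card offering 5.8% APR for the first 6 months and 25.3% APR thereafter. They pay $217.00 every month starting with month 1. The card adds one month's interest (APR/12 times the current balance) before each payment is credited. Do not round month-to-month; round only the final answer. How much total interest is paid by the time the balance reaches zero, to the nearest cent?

Promo months 1–6 at r₀ = 5.8%/12 = 0.00483333; months 7+ at r₁ = 25.3%/12 = 0.0210833.
After month 6: iterate B ← B·(1+r₀) − $217.00 for 6 months → $4,498.01.
Then at r₁ with $217.00/mo: n₂ = −ln(1 − r₁·B/P)/ln(1+r₁) ≈ 27.54 → 28 more payments.
Total paid = 33·$217.00 + $116.80 = $7,277.80; interest = $7,277.80 − $5,650.00 = $1,627.80.

$1,627.80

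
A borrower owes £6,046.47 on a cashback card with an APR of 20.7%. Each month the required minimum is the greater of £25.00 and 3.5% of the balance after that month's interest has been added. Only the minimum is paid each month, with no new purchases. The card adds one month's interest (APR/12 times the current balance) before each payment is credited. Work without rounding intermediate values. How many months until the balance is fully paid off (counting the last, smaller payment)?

155 months

Monthly rate r = 20.7%/12 = 1.725% = 0.01725.
While 3.5% of the post-interest balance exceeds £25.00, each month B ← (B·(1+r))·(1 − 0.035), i.e. B shrinks by the factor (1+r)·0.965 = 0.98165.
This holds for months 1–117. Entering month 118 the balance is £692.21; 3.5% of the post-interest balance is now below £25.00, so the flat £25.00 minimum applies from here.
From month 118 a fixed £25.00 at rate r clears £692.21 in 38 more payments. Total: 117 + 38 = 155 months.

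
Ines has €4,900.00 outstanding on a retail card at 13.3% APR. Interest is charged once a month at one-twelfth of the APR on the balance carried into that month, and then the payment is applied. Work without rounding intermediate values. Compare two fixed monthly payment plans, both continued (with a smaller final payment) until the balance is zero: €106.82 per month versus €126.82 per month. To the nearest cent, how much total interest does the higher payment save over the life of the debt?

€449.89

Monthly rate r = 13.3%/12 = 1.10833% = 0.0110833.
At €106.82/mo: n = ⌈−ln(1 − rB₀/P)/ln(1+r)⌉ = 65 payments (last €45.48); total interest = total paid − €4,900.00 = €1,981.96.
At €126.82/mo: 51 payments (last €91.07); total interest €1,532.07.
Interest saved = €1,981.96 − €1,532.07 = €449.89.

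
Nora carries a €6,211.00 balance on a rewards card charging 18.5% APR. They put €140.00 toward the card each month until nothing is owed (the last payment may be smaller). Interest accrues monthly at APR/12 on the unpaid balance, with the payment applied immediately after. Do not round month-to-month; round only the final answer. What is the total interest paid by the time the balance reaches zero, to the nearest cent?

Monthly rate r = 18.5%/12 = 1.54167% = 0.0154167.
Payoff takes n = ⌈−ln(1 − rB₀/P)/ln(1+r)⌉ = ⌈75.289⌉ = 76 payments; the last is €40.71.
Total paid = 75·€140.00 + €40.71 = €10,540.71.
Total interest = total paid − principal = €10,540.71 − €6,211.00 = €4,329.71.

€4,329.71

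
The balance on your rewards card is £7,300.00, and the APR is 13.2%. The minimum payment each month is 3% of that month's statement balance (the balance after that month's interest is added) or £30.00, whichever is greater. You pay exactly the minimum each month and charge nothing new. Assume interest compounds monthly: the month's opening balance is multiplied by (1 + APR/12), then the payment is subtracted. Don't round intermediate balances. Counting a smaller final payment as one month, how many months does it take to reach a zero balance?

Monthly rate r = 13.2%/12 = 1.1% = 0.011.
While 3% of the post-interest balance exceeds £30.00, each month B ← (B·(1+r))·(1 − 0.03), i.e. B shrinks by the factor (1+r)·0.97 = 0.98067.
This holds for months 1–103. Entering month 104 the balance is £977.64; 3% of the post-interest balance is now below £30.00, so the flat £30.00 minimum applies from here.
From month 104 a fixed £30.00 at rate r clears £977.64 in 41 more payments. Total: 103 + 41 = 144 months.

144 months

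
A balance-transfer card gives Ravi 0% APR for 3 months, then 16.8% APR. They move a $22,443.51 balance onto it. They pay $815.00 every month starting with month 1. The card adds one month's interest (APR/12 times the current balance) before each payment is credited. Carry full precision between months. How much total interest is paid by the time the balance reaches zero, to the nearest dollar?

$4,675

Promo months 1–3 at r₀ = 0%/12 = 0; months 4+ at r₁ = 16.8%/12 = 0.014.
After month 3 (no interest yet): B = $22,443.51 − 3·$815.00 = $19,998.51.
Then at r₁ with $815.00/mo: n₂ = −ln(1 − r₁·B/P)/ln(1+r₁) ≈ 30.27 → 31 more payments.
Total paid = 33·$815.00 + $223.60 = $27,118.60; interest = $27,118.60 − $22,443.51 = $4,675.09.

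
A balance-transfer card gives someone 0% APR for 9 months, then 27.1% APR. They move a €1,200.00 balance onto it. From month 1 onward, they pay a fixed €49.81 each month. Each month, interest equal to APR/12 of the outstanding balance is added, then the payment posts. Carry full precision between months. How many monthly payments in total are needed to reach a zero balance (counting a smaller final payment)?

Promo months 1–9 at r₀ = 0%/12 = 0; months 10+ at r₁ = 27.1%/12 = 0.0225833.
After month 9 (no interest yet): B = €1,200.00 − 9·€49.81 = €751.71.
Then at r₁ with €49.81/mo: n₂ = −ln(1 − r₁·B/P)/ln(1+r₁) ≈ 18.66 → 19 more payments.

28 months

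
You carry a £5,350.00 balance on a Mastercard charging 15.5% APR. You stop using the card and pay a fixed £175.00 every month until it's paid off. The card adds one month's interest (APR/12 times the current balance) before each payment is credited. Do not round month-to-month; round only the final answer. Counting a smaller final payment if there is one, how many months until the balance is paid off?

Monthly rate r = 15.5%/12 = 1.29167% = 0.0129167.
Recurrence: B ← B·(1+r) − £175.00.
Month 1: interest £69.10; balance after payment £5,244.10.
Month 2: interest £67.74; balance after payment £5,136.84.
Closed form: n = −ln(1 − rB₀/P)/ln(1+r) = −ln(0.60512)/ln(1.01292) ≈ 39.141, so the balance reaches zero during payment 40.

40 payments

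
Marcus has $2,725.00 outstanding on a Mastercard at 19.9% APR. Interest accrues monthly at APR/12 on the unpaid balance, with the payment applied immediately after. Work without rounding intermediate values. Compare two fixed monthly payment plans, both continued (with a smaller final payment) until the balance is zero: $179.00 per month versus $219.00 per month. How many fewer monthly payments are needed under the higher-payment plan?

Monthly rate r = 19.9%/12 = 1.65833% = 0.0165833.
At $179.00/mo: n = ⌈−ln(1 − rB₀/P)/ln(1+r)⌉ = 18 payments (last $123.92); total interest = total paid − $2,725.00 = $441.92.
At $219.00/mo: 15 payments (last $11.33); total interest $352.33.
Payments saved = 18 − 15 = 3.

3 fewer payments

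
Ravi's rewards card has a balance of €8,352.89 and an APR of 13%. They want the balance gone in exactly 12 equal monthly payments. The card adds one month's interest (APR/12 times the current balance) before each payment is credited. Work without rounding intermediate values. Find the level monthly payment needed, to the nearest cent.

Monthly rate r = 13%/12 = 1.08333% = 0.0108333.
Level-payment amortization: P = B₀·r / (1 − (1+r)^(−n)) = 8352.89·0.0108333 / (1 − 1.01083^(−12)).
Denominator 1 − (1+r)^(−12) = 0.121290459.
P = 90.4896 / 0.121290459 ≈ 746.06.

€746.06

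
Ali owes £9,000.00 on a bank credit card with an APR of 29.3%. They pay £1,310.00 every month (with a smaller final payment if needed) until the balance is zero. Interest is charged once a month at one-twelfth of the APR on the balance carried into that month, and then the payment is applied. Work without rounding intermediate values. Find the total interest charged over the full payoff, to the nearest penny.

Monthly rate r = 29.3%/12 = 2.44167% = 0.0244167.
Payoff takes n = ⌈−ln(1 − rB₀/P)/ln(1+r)⌉ = ⌈7.612⌉ = 8 payments; the last is £805.10.
Total paid = 7·£1,310.00 + £805.10 = £9,975.10.
Total interest = total paid − principal = £9,975.10 − £9,000.00 = £975.10.

£975.10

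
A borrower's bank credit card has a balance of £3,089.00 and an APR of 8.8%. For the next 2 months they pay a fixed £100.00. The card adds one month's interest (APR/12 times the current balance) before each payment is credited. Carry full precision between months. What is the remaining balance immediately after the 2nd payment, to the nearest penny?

£2,933.74

Monthly rate r = 8.8%/12 = 0.733333% = 0.00733333.
Each month: B ← B·(1+r) − £100.00.
Month 1: interest £22.65; balance after payment £3,011.65.
Month 2: interest £22.09; balance after payment £2,933.74.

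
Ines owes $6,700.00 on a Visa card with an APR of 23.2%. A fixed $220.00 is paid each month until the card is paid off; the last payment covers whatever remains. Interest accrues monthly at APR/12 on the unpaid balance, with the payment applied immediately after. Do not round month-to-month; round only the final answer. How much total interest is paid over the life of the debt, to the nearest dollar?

Monthly rate r = 23.2%/12 = 1.93333% = 0.0193333.
Payoff takes n = ⌈−ln(1 − rB₀/P)/ln(1+r)⌉ = ⌈46.407⌉ = 47 payments; the last is $90.13.
Total paid = 46·$220.00 + $90.13 = $10,210.13.
Total interest = total paid − principal = $10,210.13 − $6,700.00 = $3,510.13.

$3,510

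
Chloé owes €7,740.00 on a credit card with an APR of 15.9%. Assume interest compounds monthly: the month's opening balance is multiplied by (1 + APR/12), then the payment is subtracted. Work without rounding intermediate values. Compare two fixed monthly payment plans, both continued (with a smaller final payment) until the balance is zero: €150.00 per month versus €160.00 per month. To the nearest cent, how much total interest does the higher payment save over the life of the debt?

€665.92

Monthly rate r = 15.9%/12 = 1.325% = 0.01325.
At €150.00/mo: n = ⌈−ln(1 − rB₀/P)/ln(1+r)⌉ = 88 payments (last €67.30); total interest = total paid − €7,740.00 = €5,377.30.
At €160.00/mo: 78 payments (last €131.38); total interest €4,711.38.
Interest saved = €5,377.30 − €4,711.38 = €665.92.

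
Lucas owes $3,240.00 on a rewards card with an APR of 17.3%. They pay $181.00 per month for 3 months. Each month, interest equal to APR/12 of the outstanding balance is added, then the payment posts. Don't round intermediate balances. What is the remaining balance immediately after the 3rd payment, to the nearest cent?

Monthly rate r = 17.3%/12 = 1.44167% = 0.0144167.
Each month: B ← B·(1+r) − $181.00.
Month 1: interest $46.71; balance after payment $3,105.71.
Month 2: interest $44.77; balance after payment $2,969.48.
Month 3: interest $42.81; balance after payment $2,831.29.

$2,831.29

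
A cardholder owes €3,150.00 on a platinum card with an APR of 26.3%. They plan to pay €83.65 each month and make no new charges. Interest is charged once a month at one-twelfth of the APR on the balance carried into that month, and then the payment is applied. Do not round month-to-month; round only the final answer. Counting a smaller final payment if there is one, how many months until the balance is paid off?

Monthly rate r = 26.3%/12 = 2.19167% = 0.0219167.
Recurrence: B ← B·(1+r) − €83.65.
Month 1: interest €69.04; balance after payment €3,135.39.
Month 2: interest €68.72; balance after payment €3,120.45.
Closed form: n = −ln(1 − rB₀/P)/ln(1+r) = −ln(0.17469)/ln(1.02192) ≈ 80.478, so the balance reaches zero during payment 81.

81 payments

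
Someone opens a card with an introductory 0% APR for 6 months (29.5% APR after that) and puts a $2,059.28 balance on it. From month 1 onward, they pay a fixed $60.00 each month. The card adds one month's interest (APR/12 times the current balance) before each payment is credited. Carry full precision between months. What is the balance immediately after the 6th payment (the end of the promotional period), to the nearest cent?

$1,699.28

Promo months 1–6 at r₀ = 0%/12 = 0; months 7+ at r₁ = 29.5%/12 = 0.0245833.
After month 6 (no interest yet): B = $2,059.28 − 6·$60.00 = $1,699.28.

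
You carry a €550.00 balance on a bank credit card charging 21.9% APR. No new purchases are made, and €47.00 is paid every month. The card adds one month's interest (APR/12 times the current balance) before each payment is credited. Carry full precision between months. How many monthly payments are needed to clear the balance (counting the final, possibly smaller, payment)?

Monthly rate r = 21.9%/12 = 1.825% = 0.01825.
Recurrence: B ← B·(1+r) − €47.00.
Month 1: interest €10.04; balance after payment €513.04.
Month 2: interest €9.36; balance after payment €475.40.
Closed form: n = −ln(1 − rB₀/P)/ln(1+r) = −ln(0.78644)/ln(1.01825) ≈ 13.284, so the balance reaches zero during payment 14.

14 months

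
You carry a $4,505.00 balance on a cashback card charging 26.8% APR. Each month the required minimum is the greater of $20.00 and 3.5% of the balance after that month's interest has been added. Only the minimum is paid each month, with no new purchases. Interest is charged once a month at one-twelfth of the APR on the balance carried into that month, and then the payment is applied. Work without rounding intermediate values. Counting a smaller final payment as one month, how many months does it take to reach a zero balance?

199 months

Monthly rate r = 26.8%/12 = 2.23333% = 0.0223333.
While 3.5% of the post-interest balance exceeds $20.00, each month B ← (B·(1+r))·(1 − 0.035), i.e. B shrinks by the factor (1+r)·0.965 = 0.98655.
This holds for months 1–155. Entering month 156 the balance is $552.42; 3.5% of the post-interest balance is now below $20.00, so the flat $20.00 minimum applies from here.
From month 156 a fixed $20.00 at rate r clears $552.42 in 44 more payments. Total: 155 + 44 = 199 months.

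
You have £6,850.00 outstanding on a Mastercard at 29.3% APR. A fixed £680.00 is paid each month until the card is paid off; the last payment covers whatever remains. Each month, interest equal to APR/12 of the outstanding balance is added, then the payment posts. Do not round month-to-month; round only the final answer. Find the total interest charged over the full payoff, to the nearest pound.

Monthly rate r = 29.3%/12 = 2.44167% = 0.0244167.
Payoff takes n = ⌈−ln(1 − rB₀/P)/ln(1+r)⌉ = ⌈11.703⌉ = 12 payments; the last is £479.67.
Total paid = 11·£680.00 + £479.67 = £7,959.67.
Total interest = total paid − principal = £7,959.67 − £6,850.00 = £1,109.67.

£1,110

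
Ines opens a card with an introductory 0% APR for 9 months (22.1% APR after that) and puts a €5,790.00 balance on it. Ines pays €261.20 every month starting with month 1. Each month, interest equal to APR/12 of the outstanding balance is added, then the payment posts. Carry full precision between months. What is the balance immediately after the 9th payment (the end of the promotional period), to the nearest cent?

€3,439.20

Promo months 1–9 at r₀ = 0%/12 = 0; months 10+ at r₁ = 22.1%/12 = 0.0184167.
After month 9 (no interest yet): B = €5,790.00 − 9·€261.20 = €3,439.20.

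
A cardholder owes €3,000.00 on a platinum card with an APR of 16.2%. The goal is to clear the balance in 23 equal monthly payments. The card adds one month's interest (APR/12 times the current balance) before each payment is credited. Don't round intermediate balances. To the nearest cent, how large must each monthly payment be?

Monthly rate r = 16.2%/12 = 1.35% = 0.0135.
Level-payment amortization: P = B₀·r / (1 − (1+r)^(−n)) = 3000.00·0.0135 / (1 − 1.0135^(−23)).
Denominator 1 − (1+r)^(−23) = 0.265395338.
P = 40.5 / 0.265395338 ≈ 152.60.

€152.60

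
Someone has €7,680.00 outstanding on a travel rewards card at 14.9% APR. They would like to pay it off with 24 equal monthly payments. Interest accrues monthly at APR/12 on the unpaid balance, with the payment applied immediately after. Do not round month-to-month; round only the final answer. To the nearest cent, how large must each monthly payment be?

€372.01

Monthly rate r = 14.9%/12 = 1.24167% = 0.0124167.
Level-payment amortization: P = B₀·r / (1 − (1+r)^(−n)) = 7680.00·0.0124167 / (1 − 1.01242^(−24)).
Denominator 1 − (1+r)^(−24) = 0.256335354.
P = 95.36 / 0.256335354 ≈ 372.01.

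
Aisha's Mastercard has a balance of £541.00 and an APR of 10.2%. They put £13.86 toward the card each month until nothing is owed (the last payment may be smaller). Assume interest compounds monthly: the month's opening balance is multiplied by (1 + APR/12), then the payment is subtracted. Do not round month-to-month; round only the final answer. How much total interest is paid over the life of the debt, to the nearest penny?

£119.16

Monthly rate r = 10.2%/12 = 0.85% = 0.0085.
Payoff takes n = ⌈−ln(1 − rB₀/P)/ln(1+r)⌉ = ⌈47.630⌉ = 48 payments; the last is £8.74.
Total paid = 47·£13.86 + £8.74 = £660.16.
Total interest = total paid − principal = £660.16 − £541.00 = £119.16.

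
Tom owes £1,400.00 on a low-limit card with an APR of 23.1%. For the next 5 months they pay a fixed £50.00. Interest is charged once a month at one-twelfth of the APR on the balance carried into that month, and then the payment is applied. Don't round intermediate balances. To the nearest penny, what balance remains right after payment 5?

Monthly rate r = 23.1%/12 = 1.925% = 0.01925.
Each month: B ← B·(1+r) − £50.00.
Month 1: interest £26.95; balance after payment £1,376.95.
Month 2: interest £26.51; balance after payment £1,353.46.
Month 3: interest £26.05; balance after payment £1,329.51.
Month 4: interest £25.59; balance after payment £1,305.10.
Month 5: interest £25.12; balance after payment £1,280.23.

£1,280.23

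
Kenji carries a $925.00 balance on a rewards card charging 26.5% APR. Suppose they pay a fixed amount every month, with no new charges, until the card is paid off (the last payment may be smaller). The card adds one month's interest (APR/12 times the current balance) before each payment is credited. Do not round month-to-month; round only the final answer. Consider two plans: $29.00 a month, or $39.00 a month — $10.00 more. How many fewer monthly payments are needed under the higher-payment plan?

Monthly rate r = 26.5%/12 = 2.20833% = 0.0220833.
At $29.00/mo: n = ⌈−ln(1 − rB₀/P)/ln(1+r)⌉ = 56 payments (last $23.05); total interest = total paid − $925.00 = $693.05.
At $39.00/mo: 34 payments (last $37.58); total interest $399.58.
Payments saved = 56 − 34 = 22.

22 fewer payments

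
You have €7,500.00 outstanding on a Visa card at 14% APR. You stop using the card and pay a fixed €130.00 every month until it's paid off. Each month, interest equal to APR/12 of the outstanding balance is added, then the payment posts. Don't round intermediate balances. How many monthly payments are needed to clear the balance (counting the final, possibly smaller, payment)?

97 months

Monthly rate r = 14%/12 = 1.16667% = 0.0116667.
Recurrence: B ← B·(1+r) − €130.00.
Month 1: interest €87.50; balance after payment €7,457.50.
Month 2: interest €87.00; balance after payment €7,414.50.
Closed form: n = −ln(1 − rB₀/P)/ln(1+r) = −ln(0.32692)/ln(1.01167) ≈ 96.389, so the balance reaches zero during payment 97.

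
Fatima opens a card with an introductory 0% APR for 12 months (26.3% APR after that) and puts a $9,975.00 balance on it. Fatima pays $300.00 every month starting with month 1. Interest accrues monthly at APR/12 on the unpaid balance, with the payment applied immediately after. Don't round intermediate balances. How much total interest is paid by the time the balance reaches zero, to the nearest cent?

$2,299.43

Promo months 1–12 at r₀ = 0%/12 = 0; months 13+ at r₁ = 26.3%/12 = 0.0219167.
After month 12 (no interest yet): B = $9,975.00 − 12·$300.00 = $6,375.00.
Then at r₁ with $300.00/mo: n₂ = −ln(1 − r₁·B/P)/ln(1+r₁) ≈ 28.91 → 29 more payments.
Total paid = 40·$300.00 + $274.43 = $12,274.43; interest = $12,274.43 − $9,975.00 = $2,299.43.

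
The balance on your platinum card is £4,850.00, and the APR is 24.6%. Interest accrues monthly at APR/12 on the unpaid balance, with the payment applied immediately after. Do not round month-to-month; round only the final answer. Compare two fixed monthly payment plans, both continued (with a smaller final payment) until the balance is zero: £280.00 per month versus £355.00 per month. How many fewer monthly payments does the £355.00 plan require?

5 fewer payments

Monthly rate r = 24.6%/12 = 2.05% = 0.0205.
At £280.00/mo: n = ⌈−ln(1 − rB₀/P)/ln(1+r)⌉ = 22 payments (last £173.10); total interest = total paid − £4,850.00 = £1,203.10.
At £355.00/mo: 17 payments (last £69.11); total interest £899.11.
Payments saved = 22 − 17 = 5.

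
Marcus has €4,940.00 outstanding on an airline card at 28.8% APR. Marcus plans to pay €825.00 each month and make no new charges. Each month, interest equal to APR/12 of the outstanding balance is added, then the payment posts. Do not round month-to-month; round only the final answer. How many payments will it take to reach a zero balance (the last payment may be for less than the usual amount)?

Monthly rate r = 28.8%/12 = 2.4% = 0.024.
Recurrence: B ← B·(1+r) − €825.00.
Month 1: interest €118.56; balance after payment €4,233.56.
Month 2: interest €101.61; balance after payment €3,510.17.
Closed form: n = −ln(1 − rB₀/P)/ln(1+r) = −ln(0.85629)/ln(1.024) ≈ 6.542, so the balance reaches zero during payment 7.

7 months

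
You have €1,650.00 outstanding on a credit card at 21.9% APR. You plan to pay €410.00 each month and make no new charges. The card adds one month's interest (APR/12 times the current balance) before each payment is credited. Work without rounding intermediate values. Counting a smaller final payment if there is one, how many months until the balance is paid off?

Monthly rate r = 21.9%/12 = 1.825% = 0.01825.
Recurrence: B ← B·(1+r) − €410.00.
Month 1: interest €30.11; balance after payment €1,270.11.
Month 2: interest €23.18; balance after payment €883.29.
Month 3: interest €16.12; balance after payment €489.41.
Month 4: interest €8.93; balance after payment €88.34.
Month 5: interest €1.61; balance after payment €0.00.

5 payments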